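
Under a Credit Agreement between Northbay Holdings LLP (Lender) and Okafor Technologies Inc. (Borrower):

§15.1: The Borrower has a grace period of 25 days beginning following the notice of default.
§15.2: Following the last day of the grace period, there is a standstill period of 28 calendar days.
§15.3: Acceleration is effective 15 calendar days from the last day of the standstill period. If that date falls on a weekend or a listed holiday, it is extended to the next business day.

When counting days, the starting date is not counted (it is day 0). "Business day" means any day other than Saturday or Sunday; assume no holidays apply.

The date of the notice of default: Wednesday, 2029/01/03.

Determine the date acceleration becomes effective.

2029/03/12

The last day of the grace period: 25 calendar days after 2029/01/03 is 2029/01/28.
The last day of the standstill period: 28 calendar days after 2029/01/28 is 2029/02/25.
Adding 15 calendar days to 2029/02/25 gives 2029/03/12, which is the date acceleration becomes effective. 2029/03/12 is a Monday, so no roll-forward applies.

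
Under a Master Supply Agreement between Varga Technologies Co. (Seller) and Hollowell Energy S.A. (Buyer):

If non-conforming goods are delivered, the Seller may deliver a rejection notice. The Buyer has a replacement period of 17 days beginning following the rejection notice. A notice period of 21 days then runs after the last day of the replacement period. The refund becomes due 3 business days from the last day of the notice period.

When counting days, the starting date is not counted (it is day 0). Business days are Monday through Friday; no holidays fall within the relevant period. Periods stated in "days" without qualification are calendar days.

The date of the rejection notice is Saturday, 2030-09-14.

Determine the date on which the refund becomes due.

The last day of the replacement period: 2030-09-14 + 17 days = 2030-10-01.
Adding 21 calendar days to 2030-10-01 gives 2030-10-22, which is the last day of the notice period.
From Tuesday, 2030-10-22, 3 business days (Oct 23, Oct 24, Oct 25, skipping weekends) brings us to Friday, 2030-10-25, which is the date on which the refund becomes due.

2030-10-25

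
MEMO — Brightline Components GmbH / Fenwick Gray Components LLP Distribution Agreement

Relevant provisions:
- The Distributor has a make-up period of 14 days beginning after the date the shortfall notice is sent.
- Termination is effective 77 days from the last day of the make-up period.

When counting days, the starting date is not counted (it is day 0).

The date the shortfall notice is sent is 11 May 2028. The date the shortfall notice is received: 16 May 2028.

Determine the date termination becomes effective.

10 August 2028

The last day of the make-up period: 14 calendar days after 11 May 2028 is 25 May 2028.
The date termination becomes effective: 77 calendar days after 25 May 2028 is 10 August 2028.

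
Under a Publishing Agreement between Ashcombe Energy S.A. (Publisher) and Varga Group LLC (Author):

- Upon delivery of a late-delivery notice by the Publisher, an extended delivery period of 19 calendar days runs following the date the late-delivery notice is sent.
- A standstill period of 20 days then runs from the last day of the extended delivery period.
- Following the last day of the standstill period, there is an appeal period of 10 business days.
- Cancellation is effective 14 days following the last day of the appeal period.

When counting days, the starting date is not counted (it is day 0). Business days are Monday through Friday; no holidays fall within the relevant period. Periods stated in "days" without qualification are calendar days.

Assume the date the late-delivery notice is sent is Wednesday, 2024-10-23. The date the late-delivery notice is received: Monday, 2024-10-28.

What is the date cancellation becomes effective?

2024-12-27

Adding 19 calendar days to 2024-10-23 gives 2024-11-11, which is the last day of the extended delivery period.
The last day of the standstill period: 20 calendar days after 2024-11-11 is 2024-12-01.
The last day of the appeal period: counting 10 business days from Sunday, 2024-12-01 (Dec 2, Dec 3, Dec 4, Dec 5, Dec 6, Dec 9, Dec 10, Dec 11, Dec 12, Dec 13, skipping weekends) reaches Friday, 2024-12-13.
Adding 14 calendar days to 2024-12-13 gives 2024-12-27, which is the date cancellation becomes effective.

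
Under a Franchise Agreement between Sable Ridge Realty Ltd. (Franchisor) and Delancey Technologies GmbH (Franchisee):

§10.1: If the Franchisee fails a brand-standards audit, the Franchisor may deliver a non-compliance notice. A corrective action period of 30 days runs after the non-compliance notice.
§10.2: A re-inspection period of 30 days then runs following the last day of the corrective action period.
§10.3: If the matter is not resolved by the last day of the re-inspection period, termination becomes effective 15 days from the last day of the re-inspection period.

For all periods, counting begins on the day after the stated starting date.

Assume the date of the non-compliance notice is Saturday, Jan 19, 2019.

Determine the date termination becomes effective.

Apr 4, 2019

The last day of the corrective action period: Jan 19, 2019 + 30 days = Feb 18, 2019.
The last day of the re-inspection period: 30 calendar days after Feb 18, 2019 is Mar 20, 2019.
The date termination becomes effective: 15 calendar days after Mar 20, 2019 is Apr 4, 2019.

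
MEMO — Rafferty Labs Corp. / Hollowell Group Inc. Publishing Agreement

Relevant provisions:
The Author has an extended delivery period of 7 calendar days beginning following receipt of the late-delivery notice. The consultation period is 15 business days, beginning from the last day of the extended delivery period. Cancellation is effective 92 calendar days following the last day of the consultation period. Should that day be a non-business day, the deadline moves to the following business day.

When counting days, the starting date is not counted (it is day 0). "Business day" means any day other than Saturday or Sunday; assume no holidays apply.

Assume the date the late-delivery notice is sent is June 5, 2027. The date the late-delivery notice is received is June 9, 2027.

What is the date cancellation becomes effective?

The last day of the extended delivery period: 7 calendar days after June 9, 2027 is June 16, 2027.
The last day of the consultation period: 15 business days after Wednesday, June 16, 2027, skipping weekends — Jun 17, Jun 18, Jun 21, Jun 22, …, Jul 5, Jul 6, Jul 7 — lands on Wednesday, July 7, 2027.
Adding 92 calendar days to July 7, 2027 gives October 7, 2027, which is the date cancellation becomes effective. October 7, 2027 is a Thursday, so no roll-forward applies.

October 7, 2027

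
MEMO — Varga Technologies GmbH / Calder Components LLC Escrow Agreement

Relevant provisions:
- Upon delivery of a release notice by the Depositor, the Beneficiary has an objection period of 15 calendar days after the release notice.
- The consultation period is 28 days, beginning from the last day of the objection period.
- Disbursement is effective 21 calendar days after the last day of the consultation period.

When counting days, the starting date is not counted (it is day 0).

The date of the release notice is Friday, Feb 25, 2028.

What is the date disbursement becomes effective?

Adding 15 calendar days to Feb 25, 2028 gives Mar 11, 2028, which is the last day of the objection period.
Adding 28 calendar days to Mar 11, 2028 gives Apr 8, 2028, which is the last day of the consultation period.
The date disbursement becomes effective: 21 calendar days after Apr 8, 2028 is Apr 29, 2028.

Apr 29, 2028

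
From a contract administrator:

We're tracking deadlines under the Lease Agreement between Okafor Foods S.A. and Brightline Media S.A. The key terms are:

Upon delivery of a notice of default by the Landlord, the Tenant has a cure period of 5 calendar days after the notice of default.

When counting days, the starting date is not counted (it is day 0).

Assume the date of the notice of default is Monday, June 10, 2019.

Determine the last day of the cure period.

June 15, 2019

The last day of the cure period: June 10, 2019 + 5 days = June 15, 2019.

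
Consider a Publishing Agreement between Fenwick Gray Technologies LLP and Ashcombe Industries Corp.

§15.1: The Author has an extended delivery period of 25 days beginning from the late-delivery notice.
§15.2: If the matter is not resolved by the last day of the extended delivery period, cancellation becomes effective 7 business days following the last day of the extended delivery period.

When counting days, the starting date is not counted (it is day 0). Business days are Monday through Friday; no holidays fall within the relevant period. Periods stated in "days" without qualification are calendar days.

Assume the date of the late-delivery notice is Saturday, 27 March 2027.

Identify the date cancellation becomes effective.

30 April 2027

The last day of the extended delivery period: 27 March 2027 + 25 days = 21 April 2027.
The date cancellation becomes effective: counting 7 business days from Wednesday, 21 April 2027 (Apr 22, Apr 23, Apr 26, Apr 27, Apr 28, Apr 29, Apr 30, skipping weekends) reaches Friday, 30 April 2027.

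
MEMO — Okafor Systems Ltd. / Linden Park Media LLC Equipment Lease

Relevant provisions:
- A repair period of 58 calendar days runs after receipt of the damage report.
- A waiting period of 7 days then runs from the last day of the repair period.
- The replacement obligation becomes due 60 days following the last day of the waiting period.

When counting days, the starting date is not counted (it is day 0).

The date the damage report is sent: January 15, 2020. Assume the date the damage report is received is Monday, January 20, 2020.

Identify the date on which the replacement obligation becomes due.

Adding 58 calendar days to January 20, 2020 gives March 18, 2020, which is the last day of the repair period.
Adding 7 calendar days to March 18, 2020 gives March 25, 2020, which is the last day of the waiting period.
The date on which the replacement obligation becomes due: 60 calendar days after March 25, 2020 is May 24, 2020.

May 24, 2020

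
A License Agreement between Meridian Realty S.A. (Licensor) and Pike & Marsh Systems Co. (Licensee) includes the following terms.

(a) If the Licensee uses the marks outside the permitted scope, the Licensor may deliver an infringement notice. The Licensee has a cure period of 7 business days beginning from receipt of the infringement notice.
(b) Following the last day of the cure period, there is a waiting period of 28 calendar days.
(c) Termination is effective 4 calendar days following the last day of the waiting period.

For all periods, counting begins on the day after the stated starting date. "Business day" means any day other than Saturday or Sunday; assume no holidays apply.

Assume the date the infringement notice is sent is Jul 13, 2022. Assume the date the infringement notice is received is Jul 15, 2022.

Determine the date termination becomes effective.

The last day of the cure period: 7 business days after Friday, Jul 15, 2022, skipping weekends — Jul 18, Jul 19, Jul 20, Jul 21, Jul 22, Jul 25, Jul 26 — lands on Tuesday, Jul 26, 2022.
Adding 28 calendar days to Jul 26, 2022 gives Aug 23, 2022, which is the last day of the waiting period.
The date termination becomes effective: 4 calendar days after Aug 23, 2022 is Aug 27, 2022.

Aug 27, 2022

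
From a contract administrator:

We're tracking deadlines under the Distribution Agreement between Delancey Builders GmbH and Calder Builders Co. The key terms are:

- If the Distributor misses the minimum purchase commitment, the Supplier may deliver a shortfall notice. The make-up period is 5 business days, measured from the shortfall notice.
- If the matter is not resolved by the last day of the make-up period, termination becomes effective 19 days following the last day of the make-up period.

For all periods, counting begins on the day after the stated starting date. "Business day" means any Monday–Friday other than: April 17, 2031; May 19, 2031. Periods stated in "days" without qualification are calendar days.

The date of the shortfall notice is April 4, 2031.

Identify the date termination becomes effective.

April 30, 2031

The last day of the make-up period: counting 5 business days from Friday, April 4, 2031 (Apr 7, Apr 8, Apr 9, Apr 10, Apr 11, skipping weekends) reaches Friday, April 11, 2031.
The date termination becomes effective: 19 calendar days after April 11, 2031 is April 30, 2031.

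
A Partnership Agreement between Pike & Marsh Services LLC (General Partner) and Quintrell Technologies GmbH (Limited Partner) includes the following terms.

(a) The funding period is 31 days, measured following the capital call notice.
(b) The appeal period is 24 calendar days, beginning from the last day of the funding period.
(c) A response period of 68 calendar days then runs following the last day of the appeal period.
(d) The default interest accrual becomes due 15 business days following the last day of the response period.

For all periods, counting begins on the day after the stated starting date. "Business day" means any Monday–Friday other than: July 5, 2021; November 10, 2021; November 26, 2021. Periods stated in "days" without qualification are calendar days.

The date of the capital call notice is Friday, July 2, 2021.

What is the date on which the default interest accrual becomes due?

November 24, 2021

The last day of the funding period: 31 calendar days after July 2, 2021 is August 2, 2021.
Adding 24 calendar days to August 2, 2021 gives August 26, 2021, which is the last day of the appeal period.
Adding 68 calendar days to August 26, 2021 gives November 2, 2021, which is the last day of the response period.
From Tuesday, November 2, 2021, 15 business days (Nov 3, Nov 4, Nov 5, Nov 8, …, Nov 22, Nov 23, Nov 24, skipping weekends and the listed holiday on Nov 10) brings us to Wednesday, November 24, 2021, which is the date on which the default interest accrual becomes due.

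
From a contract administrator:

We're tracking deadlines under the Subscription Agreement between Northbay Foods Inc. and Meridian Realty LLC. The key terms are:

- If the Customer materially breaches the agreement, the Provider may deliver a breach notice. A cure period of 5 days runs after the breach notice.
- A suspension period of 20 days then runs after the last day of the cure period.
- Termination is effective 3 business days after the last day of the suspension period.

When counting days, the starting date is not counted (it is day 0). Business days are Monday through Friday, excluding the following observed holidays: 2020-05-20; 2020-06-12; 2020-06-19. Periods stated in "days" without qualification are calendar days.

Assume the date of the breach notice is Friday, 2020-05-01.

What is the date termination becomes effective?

The last day of the cure period: 2020-05-01 + 5 days = 2020-05-06.
Adding 20 calendar days to 2020-05-06 gives 2020-05-26, which is the last day of the suspension period.
From Tuesday, 2020-05-26, 3 business days (May 27, May 28, May 29, skipping weekends) brings us to Friday, 2020-05-29, which is the date termination becomes effective.

2020-05-29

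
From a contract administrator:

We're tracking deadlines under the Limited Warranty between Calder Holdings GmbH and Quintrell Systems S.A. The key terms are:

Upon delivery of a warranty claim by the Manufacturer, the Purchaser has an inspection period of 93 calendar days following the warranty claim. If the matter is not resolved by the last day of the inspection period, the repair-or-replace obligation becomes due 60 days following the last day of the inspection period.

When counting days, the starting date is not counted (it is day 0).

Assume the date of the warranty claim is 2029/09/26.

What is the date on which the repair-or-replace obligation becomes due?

The last day of the inspection period: 93 calendar days after 2029/09/26 is 2029/12/28.
The date on which the repair-or-replace obligation becomes due: 2029/12/28 + 60 days = 2030/02/26.

2030/02/26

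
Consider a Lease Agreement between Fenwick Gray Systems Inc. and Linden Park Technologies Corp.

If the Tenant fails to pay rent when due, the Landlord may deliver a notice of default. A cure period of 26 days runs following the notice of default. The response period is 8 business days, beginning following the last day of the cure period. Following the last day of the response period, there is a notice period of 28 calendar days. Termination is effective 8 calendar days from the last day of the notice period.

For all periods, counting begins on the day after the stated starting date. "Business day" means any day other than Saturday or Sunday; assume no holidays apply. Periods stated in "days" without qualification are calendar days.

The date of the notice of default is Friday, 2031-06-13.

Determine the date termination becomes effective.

The last day of the cure period: 26 calendar days after 2031-06-13 is 2031-07-09.
The last day of the response period: counting 8 business days from Wednesday, 2031-07-09 (Jul 10, Jul 11, Jul 14, Jul 15, Jul 16, Jul 17, Jul 18, Jul 21, skipping weekends) reaches Monday, 2031-07-21.
The last day of the notice period: 28 calendar days after 2031-07-21 is 2031-08-18.
Adding 8 calendar days to 2031-08-18 gives 2031-08-26, which is the date termination becomes effective.

2031-08-26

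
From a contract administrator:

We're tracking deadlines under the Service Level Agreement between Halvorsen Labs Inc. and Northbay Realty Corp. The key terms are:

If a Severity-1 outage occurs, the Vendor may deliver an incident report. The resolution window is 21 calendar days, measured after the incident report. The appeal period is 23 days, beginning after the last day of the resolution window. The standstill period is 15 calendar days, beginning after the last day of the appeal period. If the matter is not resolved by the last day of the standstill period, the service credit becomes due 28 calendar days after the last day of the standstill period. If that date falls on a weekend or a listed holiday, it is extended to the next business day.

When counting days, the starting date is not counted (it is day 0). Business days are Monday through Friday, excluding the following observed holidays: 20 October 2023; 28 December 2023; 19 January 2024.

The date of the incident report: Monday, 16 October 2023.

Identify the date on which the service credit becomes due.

The last day of the resolution window: 21 calendar days after 16 October 2023 is 6 November 2023.
The last day of the appeal period: 23 calendar days after 6 November 2023 is 29 November 2023.
The last day of the standstill period: 29 November 2023 + 15 days = 14 December 2023.
The date on which the service credit becomes due: 28 calendar days after 14 December 2023 is 11 January 2024. 11 January 2024 is a Thursday and is not a listed holiday, so no roll-forward applies.

11 January 2024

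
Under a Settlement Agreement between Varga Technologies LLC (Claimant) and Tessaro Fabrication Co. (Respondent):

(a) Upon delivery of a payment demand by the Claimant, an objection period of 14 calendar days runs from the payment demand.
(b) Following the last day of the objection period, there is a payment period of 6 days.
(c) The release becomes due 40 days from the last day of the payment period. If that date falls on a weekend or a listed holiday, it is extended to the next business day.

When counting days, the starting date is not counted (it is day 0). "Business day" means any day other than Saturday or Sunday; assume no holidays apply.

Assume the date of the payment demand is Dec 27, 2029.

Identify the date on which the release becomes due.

Feb 25, 2030

The last day of the objection period: 14 calendar days after Dec 27, 2029 is Jan 10, 2030.
Adding 6 calendar days to Jan 10, 2030 gives Jan 16, 2030, which is the last day of the payment period.
The date on which the release becomes due: Jan 16, 2030 + 40 days = Feb 25, 2030. Feb 25, 2030 is a Monday, so no roll-forward applies.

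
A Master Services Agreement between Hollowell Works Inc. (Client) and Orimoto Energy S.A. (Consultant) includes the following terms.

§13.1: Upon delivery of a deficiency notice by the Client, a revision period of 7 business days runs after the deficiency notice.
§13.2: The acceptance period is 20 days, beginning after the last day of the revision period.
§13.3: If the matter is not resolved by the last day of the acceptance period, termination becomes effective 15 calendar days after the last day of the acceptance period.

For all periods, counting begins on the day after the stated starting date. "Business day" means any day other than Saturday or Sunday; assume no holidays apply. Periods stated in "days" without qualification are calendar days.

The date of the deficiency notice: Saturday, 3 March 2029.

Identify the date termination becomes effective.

The last day of the revision period: 7 business days after Saturday, 3 March 2029, skipping weekends — Mar 5, Mar 6, Mar 7, Mar 8, Mar 9, Mar 12, Mar 13 — lands on Tuesday, 13 March 2029.
The last day of the acceptance period: 13 March 2029 + 20 days = 2 April 2029.
Adding 15 calendar days to 2 April 2029 gives 17 April 2029, which is the date termination becomes effective.

17 April 2029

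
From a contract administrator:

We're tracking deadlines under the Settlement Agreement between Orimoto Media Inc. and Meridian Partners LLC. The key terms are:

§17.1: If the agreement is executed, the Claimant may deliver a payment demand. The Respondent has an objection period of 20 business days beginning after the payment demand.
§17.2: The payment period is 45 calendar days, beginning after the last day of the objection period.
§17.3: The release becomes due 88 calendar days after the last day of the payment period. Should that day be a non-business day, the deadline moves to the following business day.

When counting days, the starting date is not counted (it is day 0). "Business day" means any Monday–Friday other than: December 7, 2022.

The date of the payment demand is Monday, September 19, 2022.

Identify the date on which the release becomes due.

The last day of the objection period: 20 business days after Monday, September 19, 2022, skipping weekends — Sep 20, Sep 21, Sep 22, Sep 23, …, Oct 13, Oct 14, Oct 17 — lands on Monday, October 17, 2022.
Adding 45 calendar days to October 17, 2022 gives December 1, 2022, which is the last day of the payment period.
The date on which the release becomes due: 88 calendar days after December 1, 2022 is February 27, 2023. February 27, 2023 is a Monday and is not a listed holiday, so no roll-forward applies.

February 27, 2023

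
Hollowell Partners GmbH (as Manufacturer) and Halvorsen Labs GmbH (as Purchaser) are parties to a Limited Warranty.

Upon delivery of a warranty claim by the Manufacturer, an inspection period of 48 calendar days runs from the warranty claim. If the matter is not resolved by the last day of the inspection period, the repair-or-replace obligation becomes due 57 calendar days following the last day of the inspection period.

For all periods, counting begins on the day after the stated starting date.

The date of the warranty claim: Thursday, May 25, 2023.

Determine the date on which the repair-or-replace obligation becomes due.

September 7, 2023

The last day of the inspection period: May 25, 2023 + 48 days = July 12, 2023.
The date on which the repair-or-replace obligation becomes due: 57 calendar days after July 12, 2023 is September 7, 2023.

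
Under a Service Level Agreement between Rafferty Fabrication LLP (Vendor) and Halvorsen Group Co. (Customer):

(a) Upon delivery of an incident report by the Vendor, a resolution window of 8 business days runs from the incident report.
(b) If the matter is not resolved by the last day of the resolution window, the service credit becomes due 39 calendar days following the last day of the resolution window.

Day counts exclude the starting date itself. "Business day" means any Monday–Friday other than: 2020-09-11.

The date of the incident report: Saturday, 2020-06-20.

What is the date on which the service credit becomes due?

2020-08-09

The last day of the resolution window: 8 business days after Saturday, 2020-06-20, skipping weekends — Jun 22, Jun 23, Jun 24, Jun 25, Jun 26, Jun 29, Jun 30, Jul 1 — lands on Wednesday, 2020-07-01.
The date on which the service credit becomes due: 39 calendar days after 2020-07-01 is 2020-08-09.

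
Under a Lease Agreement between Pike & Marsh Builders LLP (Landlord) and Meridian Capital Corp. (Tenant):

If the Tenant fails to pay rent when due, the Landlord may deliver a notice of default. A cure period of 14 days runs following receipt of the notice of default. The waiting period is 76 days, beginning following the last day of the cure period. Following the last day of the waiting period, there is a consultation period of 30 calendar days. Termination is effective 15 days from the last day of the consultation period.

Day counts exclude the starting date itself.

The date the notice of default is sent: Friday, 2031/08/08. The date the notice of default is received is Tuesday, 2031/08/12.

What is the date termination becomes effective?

Adding 14 calendar days to 2031/08/12 gives 2031/08/26, which is the last day of the cure period.
Adding 76 calendar days to 2031/08/26 gives 2031/11/10, which is the last day of the waiting period.
The last day of the consultation period: 30 calendar days after 2031/11/10 is 2031/12/10.
Adding 15 calendar days to 2031/12/10 gives 2031/12/25, which is the date termination becomes effective.

2031/12/25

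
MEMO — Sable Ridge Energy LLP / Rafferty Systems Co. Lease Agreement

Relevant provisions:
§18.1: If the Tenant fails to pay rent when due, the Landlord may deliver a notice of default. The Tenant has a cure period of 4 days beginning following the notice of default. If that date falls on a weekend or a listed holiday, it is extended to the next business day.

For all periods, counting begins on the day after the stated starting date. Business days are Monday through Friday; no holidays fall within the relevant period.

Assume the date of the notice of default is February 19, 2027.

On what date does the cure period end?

Adding 4 calendar days to February 19, 2027 gives February 23, 2027, which is the last day of the cure period. February 23, 2027 is a Tuesday, so no roll-forward applies.

February 23, 2027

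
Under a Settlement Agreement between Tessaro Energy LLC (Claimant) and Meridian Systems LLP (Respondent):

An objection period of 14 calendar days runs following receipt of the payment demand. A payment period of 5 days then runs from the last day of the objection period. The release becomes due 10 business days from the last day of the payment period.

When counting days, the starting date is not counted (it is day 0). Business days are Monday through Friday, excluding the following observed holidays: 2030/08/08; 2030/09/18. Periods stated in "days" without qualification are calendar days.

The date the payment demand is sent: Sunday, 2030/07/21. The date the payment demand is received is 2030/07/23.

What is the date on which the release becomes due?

Adding 14 calendar days to 2030/07/23 gives 2030/08/06, which is the last day of the objection period.
The last day of the payment period: 5 calendar days after 2030/08/06 is 2030/08/11.
The date on which the release becomes due: 10 business days after Sunday, 2030/08/11, skipping weekends — Aug 12, Aug 13, Aug 14, Aug 15, Aug 16, Aug 19, Aug 20, Aug 21, Aug 22, Aug 23 — lands on Friday, 2030/08/23.

2030/08/23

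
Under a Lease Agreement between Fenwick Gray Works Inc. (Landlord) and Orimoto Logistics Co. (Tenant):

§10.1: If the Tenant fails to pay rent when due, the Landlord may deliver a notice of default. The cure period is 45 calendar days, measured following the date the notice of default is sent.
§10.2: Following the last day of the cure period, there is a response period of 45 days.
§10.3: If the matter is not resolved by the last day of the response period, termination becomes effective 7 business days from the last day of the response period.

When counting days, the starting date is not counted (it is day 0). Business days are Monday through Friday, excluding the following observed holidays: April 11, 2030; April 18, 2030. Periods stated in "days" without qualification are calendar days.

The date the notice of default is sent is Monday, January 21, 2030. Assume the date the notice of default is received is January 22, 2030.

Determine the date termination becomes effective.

The last day of the cure period: January 21, 2030 + 45 days = March 7, 2030.
The last day of the response period: March 7, 2030 + 45 days = April 21, 2030.
The date termination becomes effective: counting 7 business days from Sunday, April 21, 2030 (Apr 22, Apr 23, Apr 24, Apr 25, Apr 26, Apr 29, Apr 30, skipping weekends) reaches Tuesday, April 30, 2030.

April 30, 2030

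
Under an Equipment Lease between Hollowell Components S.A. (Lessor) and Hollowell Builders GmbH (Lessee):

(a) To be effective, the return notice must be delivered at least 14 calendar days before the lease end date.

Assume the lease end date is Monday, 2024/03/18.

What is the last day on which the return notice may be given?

2024/03/18 minus 14 days is 2024/03/04.

2024/03/04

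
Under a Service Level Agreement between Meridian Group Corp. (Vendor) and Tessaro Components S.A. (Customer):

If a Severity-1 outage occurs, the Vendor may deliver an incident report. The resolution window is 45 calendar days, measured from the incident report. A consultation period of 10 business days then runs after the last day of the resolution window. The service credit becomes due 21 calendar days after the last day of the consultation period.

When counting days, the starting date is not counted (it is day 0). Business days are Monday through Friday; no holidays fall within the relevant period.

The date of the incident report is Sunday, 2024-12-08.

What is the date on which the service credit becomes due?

2025-02-26

The last day of the resolution window: 45 calendar days after 2024-12-08 is 2025-01-22.
The last day of the consultation period: counting 10 business days from Wednesday, 2025-01-22 (Jan 23, Jan 24, Jan 27, Jan 28, Jan 29, Jan 30, Jan 31, Feb 3, Feb 4, Feb 5, skipping weekends) reaches Wednesday, 2025-02-05.
Adding 21 calendar days to 2025-02-05 gives 2025-02-26, which is the date on which the service credit becomes due.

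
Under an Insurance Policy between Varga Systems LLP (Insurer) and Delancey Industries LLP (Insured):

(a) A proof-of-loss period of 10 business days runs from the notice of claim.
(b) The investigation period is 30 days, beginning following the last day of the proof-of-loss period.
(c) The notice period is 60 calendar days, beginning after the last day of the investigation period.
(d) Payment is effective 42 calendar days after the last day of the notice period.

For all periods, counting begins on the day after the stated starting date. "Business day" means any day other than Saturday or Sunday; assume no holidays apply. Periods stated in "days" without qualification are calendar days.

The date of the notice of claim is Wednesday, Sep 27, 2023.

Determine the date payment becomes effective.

Feb 20, 2024

The last day of the proof-of-loss period: 10 business days after Wednesday, Sep 27, 2023, skipping weekends — Sep 28, Sep 29, Oct 2, Oct 3, Oct 4, Oct 5, Oct 6, Oct 9, Oct 10, Oct 11 — lands on Wednesday, Oct 11, 2023.
Adding 30 calendar days to Oct 11, 2023 gives Nov 10, 2023, which is the last day of the investigation period.
The last day of the notice period: Nov 10, 2023 + 60 days = Jan 9, 2024.
The date payment becomes effective: Jan 9, 2024 + 42 days = Feb 20, 2024.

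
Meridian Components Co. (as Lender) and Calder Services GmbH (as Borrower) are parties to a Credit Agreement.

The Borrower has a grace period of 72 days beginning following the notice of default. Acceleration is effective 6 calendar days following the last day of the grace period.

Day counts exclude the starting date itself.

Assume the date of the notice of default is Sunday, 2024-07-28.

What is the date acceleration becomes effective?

2024-10-14

Adding 72 calendar days to 2024-07-28 gives 2024-10-08, which is the last day of the grace period.
The date acceleration becomes effective: 6 calendar days after 2024-10-08 is 2024-10-14.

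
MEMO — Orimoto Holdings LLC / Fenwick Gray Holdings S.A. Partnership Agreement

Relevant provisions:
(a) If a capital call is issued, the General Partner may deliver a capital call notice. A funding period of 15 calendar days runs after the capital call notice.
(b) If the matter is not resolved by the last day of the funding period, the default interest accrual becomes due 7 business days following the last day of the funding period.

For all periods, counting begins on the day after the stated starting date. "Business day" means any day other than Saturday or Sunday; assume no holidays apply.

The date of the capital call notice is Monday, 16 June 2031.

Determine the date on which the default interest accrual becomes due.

10 July 2031

The last day of the funding period: 16 June 2031 + 15 days = 1 July 2031.
The date on which the default interest accrual becomes due: counting 7 business days from Tuesday, 1 July 2031 (Jul 2, Jul 3, Jul 4, Jul 7, Jul 8, Jul 9, Jul 10, skipping weekends) reaches Thursday, 10 July 2031.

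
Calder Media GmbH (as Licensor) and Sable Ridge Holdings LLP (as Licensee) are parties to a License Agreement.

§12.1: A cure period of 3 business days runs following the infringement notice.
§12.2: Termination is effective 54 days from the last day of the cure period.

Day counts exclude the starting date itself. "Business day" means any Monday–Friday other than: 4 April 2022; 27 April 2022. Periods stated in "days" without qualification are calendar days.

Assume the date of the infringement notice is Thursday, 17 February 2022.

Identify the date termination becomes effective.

The last day of the cure period: counting 3 business days from Thursday, 17 February 2022 (Feb 18, Feb 21, Feb 22, skipping weekends) reaches Tuesday, 22 February 2022.
The date termination becomes effective: 54 calendar days after 22 February 2022 is 17 April 2022.

17 April 2022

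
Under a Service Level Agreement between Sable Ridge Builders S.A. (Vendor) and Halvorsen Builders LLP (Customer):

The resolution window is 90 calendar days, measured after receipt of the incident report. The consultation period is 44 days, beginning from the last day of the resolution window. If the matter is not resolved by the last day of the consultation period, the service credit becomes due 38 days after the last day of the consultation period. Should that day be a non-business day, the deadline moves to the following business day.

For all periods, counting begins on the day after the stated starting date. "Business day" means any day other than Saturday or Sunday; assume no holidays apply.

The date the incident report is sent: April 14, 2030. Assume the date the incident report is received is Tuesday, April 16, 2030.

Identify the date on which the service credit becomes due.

October 7, 2030

The last day of the resolution window: April 16, 2030 + 90 days = July 15, 2030.
The last day of the consultation period: July 15, 2030 + 44 days = August 28, 2030.
Adding 38 calendar days to August 28, 2030 gives October 5, 2030, which is the date on which the service credit becomes due. That falls on a Saturday, so it rolls to the next business day, Monday, October 7, 2030.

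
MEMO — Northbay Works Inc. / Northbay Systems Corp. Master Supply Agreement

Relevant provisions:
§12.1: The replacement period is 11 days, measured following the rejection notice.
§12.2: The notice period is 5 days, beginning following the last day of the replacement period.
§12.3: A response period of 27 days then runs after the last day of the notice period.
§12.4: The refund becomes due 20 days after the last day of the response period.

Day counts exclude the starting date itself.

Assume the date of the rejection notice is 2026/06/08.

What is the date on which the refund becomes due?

2026/08/10

Adding 11 calendar days to 2026/06/08 gives 2026/06/19, which is the last day of the replacement period.
Adding 5 calendar days to 2026/06/19 gives 2026/06/24, which is the last day of the notice period.
The last day of the response period: 2026/06/24 + 27 days = 2026/07/21.
The date on which the refund becomes due: 2026/07/21 + 20 days = 2026/08/10.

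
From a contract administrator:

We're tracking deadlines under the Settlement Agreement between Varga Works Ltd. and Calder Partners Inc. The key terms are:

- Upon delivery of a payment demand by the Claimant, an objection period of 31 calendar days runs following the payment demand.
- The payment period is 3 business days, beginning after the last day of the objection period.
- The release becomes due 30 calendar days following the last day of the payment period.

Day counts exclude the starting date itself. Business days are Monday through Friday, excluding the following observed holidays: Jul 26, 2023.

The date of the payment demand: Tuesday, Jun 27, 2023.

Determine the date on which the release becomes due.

Adding 31 calendar days to Jun 27, 2023 gives Jul 28, 2023, which is the last day of the objection period.
The last day of the payment period: 3 business days after Friday, Jul 28, 2023, skipping weekends — Jul 31, Aug 1, Aug 2 — lands on Wednesday, Aug 2, 2023.
Adding 30 calendar days to Aug 2, 2023 gives Sep 1, 2023, which is the date on which the release becomes due.

Sep 1, 2023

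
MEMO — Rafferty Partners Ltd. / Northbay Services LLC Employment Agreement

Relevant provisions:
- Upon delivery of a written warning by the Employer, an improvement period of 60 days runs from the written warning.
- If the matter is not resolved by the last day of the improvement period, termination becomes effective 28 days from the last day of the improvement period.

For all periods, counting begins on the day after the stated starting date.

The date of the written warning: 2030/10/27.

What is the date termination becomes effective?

2031/01/23

Adding 60 calendar days to 2030/10/27 gives 2030/12/26, which is the last day of the improvement period.
The date termination becomes effective: 28 calendar days after 2030/12/26 is 2031/01/23.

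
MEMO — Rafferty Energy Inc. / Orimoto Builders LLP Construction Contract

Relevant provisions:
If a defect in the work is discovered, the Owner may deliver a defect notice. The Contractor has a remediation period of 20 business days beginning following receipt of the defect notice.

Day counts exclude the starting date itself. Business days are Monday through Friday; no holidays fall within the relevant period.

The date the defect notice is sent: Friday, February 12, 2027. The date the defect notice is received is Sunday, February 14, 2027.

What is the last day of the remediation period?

The last day of the remediation period: counting 20 business days from Sunday, February 14, 2027 (Feb 15, Feb 16, Feb 17, Feb 18, …, Mar 10, Mar 11, Mar 12, skipping weekends) reaches Friday, March 12, 2027.

March 12, 2027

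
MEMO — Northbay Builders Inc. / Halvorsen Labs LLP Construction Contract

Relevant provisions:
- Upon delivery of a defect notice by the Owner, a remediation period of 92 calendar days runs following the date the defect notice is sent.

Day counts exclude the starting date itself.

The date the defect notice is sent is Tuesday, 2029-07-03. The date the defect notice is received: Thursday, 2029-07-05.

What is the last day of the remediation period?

Adding 92 calendar days to 2029-07-03 gives 2029-10-03, which is the last day of the remediation period.

2029-10-03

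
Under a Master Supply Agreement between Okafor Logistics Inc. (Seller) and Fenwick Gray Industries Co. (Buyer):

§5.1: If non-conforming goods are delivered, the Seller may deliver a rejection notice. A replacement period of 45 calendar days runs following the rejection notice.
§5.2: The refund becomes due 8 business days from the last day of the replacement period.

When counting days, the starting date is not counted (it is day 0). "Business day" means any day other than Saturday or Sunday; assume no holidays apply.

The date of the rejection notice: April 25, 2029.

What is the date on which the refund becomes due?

June 20, 2029

The last day of the replacement period: April 25, 2029 + 45 days = June 9, 2029.
From Saturday, June 9, 2029, 8 business days (Jun 11, Jun 12, Jun 13, Jun 14, Jun 15, Jun 18, Jun 19, Jun 20, skipping weekends) brings us to Wednesday, June 20, 2029, which is the date on which the refund becomes due.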